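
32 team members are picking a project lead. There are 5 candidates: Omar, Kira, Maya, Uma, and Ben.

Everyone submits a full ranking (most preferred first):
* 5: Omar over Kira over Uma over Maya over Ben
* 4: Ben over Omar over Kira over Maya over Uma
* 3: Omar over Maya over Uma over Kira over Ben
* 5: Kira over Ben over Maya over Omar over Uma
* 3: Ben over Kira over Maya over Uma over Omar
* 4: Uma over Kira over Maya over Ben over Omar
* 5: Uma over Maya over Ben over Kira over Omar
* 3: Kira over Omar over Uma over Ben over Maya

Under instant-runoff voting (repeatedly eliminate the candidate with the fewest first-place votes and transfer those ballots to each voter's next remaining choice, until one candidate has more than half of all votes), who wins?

Round 1: Omar 8, Kira 8, Maya 0, Uma 9, Ben 7. Maya eliminated.
Round 2: Omar 8, Kira 8, Uma 9, Ben 7. Ben eliminated.
Round 3: Omar 12, Kira 11, Uma 9. Uma eliminated.
Round 4: Omar 12, Kira 20. Kira has a majority (≥17).

Kira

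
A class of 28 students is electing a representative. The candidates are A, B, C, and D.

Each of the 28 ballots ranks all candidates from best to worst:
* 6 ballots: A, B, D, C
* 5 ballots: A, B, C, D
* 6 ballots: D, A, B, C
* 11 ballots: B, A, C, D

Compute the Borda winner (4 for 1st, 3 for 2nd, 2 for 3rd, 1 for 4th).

A

A: 6×4 + 5×4 + 6×3 + 11×3 = 95
B: 6×3 + 5×3 + 6×2 + 11×4 = 89
C: 6×1 + 5×2 + 6×1 + 11×2 = 44
D: 6×2 + 5×1 + 6×4 + 11×1 = 52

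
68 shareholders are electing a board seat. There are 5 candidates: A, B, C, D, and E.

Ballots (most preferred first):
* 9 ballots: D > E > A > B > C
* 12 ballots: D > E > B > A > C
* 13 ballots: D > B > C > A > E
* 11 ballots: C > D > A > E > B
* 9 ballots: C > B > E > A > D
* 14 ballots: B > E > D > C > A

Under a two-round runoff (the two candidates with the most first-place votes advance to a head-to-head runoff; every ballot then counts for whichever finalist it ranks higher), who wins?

D

Round 1 first-place votes: A 0, B 14, C 20, D 34, E 0. D and C advance.
Runoff: D is ranked above C on 48 ballots, C above D on 20.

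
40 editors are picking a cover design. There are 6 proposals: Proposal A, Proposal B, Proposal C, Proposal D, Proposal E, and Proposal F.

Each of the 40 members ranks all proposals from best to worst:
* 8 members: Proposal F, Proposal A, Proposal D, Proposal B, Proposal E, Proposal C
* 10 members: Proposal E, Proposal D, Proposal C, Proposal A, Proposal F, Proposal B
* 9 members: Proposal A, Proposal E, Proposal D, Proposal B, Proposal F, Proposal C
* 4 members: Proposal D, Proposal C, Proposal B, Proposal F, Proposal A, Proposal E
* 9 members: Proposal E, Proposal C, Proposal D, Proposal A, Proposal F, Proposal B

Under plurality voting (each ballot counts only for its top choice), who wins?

First-place votes: Proposal A 9, Proposal B 0, Proposal C 0, Proposal D 4, Proposal E 19, Proposal F 8.

Proposal E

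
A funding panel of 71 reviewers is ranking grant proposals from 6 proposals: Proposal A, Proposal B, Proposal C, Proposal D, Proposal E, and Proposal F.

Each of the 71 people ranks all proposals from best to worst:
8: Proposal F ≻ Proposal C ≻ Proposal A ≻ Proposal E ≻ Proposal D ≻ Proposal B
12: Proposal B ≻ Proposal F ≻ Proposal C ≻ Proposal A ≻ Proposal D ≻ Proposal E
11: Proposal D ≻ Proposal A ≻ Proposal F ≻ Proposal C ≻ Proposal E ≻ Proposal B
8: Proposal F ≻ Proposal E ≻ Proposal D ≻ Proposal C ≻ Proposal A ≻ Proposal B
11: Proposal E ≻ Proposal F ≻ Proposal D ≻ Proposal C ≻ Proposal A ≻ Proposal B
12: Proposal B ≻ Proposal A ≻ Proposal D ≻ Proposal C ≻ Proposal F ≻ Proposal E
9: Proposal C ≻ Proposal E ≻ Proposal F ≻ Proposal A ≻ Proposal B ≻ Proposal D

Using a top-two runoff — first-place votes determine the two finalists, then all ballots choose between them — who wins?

Round 1 first-place votes: Proposal A 0, Proposal B 24, Proposal C 9, Proposal D 11, Proposal E 11, Proposal F 16. Proposal B and Proposal F advance.
Runoff: Proposal B is ranked above Proposal F on 24 ballots, Proposal F above Proposal B on 47.

Proposal F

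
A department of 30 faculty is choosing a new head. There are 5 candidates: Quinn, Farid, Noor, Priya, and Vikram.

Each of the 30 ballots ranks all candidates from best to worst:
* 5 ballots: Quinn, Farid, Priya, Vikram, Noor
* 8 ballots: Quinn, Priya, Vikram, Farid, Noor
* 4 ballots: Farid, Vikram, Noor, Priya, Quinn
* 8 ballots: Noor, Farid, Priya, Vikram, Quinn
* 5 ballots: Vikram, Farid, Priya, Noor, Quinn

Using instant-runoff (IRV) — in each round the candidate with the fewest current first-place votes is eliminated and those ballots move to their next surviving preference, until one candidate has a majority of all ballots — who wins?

Vikram

Round 1: Quinn 13, Farid 4, Noor 8, Priya 0, Vikram 5. Priya eliminated.
Round 2: Quinn 13, Farid 4, Noor 8, Vikram 5. Farid eliminated.
Round 3: Quinn 13, Noor 8, Vikram 9. Noor eliminated.
Round 4: Quinn 13, Vikram 17. Vikram has a majority (≥16).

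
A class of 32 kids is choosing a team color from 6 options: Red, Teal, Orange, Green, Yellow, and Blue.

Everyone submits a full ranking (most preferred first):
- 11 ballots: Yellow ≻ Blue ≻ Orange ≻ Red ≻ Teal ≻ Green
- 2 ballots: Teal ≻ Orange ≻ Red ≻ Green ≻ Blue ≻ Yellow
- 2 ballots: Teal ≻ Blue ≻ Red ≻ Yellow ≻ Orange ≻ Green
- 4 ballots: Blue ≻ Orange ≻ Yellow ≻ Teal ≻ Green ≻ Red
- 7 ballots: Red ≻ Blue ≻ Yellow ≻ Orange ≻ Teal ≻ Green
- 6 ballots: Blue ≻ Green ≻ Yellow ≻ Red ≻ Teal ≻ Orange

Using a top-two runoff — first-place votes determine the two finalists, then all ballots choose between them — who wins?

Blue

Round 1 first-place votes: Red 7, Teal 4, Orange 0, Green 0, Yellow 11, Blue 10. Yellow and Blue advance.
Runoff: Yellow is ranked above Blue on 11 ballots, Blue above Yellow on 21.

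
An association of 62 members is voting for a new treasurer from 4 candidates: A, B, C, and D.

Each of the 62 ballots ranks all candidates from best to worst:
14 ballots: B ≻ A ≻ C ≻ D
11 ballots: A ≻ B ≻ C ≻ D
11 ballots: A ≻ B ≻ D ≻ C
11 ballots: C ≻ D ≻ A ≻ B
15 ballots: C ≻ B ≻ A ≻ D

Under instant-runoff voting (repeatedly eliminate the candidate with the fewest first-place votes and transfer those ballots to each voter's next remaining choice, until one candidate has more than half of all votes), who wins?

A

Round 1: A 22, B 14, C 26, D 0. D eliminated.
Round 2: A 22, B 14, C 26. B eliminated.
Round 3: A 36, C 26. A has a majority (≥32).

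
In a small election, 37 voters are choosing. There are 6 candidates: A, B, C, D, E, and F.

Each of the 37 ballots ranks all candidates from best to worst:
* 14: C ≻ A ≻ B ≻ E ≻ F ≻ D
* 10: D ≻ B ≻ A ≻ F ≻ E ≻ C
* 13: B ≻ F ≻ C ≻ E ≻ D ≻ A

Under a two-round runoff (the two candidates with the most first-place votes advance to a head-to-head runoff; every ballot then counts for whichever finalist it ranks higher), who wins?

Round 1 first-place votes: A 0, B 13, C 14, D 10, E 0, F 0. C and B advance.
Runoff: C is ranked above B on 14 ballots, B above C on 23.

B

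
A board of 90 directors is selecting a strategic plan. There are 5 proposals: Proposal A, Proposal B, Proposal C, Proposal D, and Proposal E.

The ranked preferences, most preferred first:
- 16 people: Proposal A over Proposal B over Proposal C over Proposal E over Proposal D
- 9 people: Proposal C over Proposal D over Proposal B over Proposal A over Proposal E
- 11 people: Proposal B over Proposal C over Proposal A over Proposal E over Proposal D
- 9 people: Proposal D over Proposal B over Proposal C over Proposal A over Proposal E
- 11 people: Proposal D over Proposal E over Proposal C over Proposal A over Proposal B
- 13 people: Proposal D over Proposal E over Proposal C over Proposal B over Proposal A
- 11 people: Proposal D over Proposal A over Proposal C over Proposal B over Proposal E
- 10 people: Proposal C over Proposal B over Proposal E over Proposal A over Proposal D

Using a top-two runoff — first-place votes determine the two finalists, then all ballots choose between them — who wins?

Proposal C

Round 1 first-place votes: Proposal A 16, Proposal B 11, Proposal C 19, Proposal D 44, Proposal E 0. Proposal D and Proposal C advance.
Runoff: Proposal D is ranked above Proposal C on 44 ballots, Proposal C above Proposal D on 46.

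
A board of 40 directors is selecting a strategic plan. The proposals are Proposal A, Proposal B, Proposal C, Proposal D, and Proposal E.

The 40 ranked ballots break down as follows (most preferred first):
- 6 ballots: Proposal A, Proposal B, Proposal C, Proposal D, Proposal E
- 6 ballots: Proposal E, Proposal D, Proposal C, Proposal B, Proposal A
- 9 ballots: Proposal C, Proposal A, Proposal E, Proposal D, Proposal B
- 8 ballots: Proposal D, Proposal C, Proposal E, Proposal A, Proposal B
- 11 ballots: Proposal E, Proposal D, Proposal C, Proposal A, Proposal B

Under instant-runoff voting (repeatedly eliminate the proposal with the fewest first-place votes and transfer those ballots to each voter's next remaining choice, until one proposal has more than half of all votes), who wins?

Proposal C

Round 1: Proposal A 6, Proposal B 0, Proposal C 9, Proposal D 8, Proposal E 17. Proposal B eliminated.
Round 2: Proposal A 6, Proposal C 9, Proposal D 8, Proposal E 17. Proposal A eliminated.
Round 3: Proposal C 15, Proposal D 8, Proposal E 17. Proposal D eliminated.
Round 4: Proposal C 23, Proposal E 17. Proposal C has a majority (≥21).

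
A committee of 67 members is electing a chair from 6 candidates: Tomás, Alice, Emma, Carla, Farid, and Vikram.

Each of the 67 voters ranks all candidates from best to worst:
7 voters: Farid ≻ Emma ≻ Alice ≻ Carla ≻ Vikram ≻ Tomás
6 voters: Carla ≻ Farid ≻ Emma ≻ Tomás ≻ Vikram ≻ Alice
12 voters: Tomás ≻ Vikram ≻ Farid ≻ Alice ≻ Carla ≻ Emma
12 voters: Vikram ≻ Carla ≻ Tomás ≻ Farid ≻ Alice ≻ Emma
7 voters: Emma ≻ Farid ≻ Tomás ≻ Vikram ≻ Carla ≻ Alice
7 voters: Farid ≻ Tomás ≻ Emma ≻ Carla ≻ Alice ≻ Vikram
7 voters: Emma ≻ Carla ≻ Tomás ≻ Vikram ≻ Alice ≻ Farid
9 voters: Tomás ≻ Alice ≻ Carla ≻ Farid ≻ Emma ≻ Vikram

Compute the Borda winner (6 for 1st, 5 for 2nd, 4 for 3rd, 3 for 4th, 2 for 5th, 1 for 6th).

Tomás: 7×1 + 6×3 + 12×6 + 12×4 + 7×4 + 7×5 + 7×4 + 9×6 = 290
Alice: 7×4 + 6×1 + 12×3 + 12×2 + 7×1 + 7×2 + 7×2 + 9×5 = 174
Emma: 7×5 + 6×4 + 12×1 + 12×1 + 7×6 + 7×4 + 7×6 + 9×2 = 213
Carla: 7×3 + 6×6 + 12×2 + 12×5 + 7×2 + 7×3 + 7×5 + 9×4 = 247
Farid: 7×6 + 6×5 + 12×4 + 12×3 + 7×5 + 7×6 + 7×1 + 9×3 = 267
Vikram: 7×2 + 6×2 + 12×5 + 12×6 + 7×3 + 7×1 + 7×3 + 9×1 = 216

Tomás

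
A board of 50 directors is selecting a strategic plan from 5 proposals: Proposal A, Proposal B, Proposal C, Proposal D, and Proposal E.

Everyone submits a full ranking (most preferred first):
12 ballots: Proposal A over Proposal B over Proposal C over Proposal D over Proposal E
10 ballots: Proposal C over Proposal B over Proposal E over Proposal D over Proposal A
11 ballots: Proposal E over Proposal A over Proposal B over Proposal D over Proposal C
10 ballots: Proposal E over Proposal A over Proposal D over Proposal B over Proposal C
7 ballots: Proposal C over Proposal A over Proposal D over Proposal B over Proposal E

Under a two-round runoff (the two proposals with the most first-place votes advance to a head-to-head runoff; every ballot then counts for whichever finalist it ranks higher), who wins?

Round 1 first-place votes: Proposal A 12, Proposal B 0, Proposal C 17, Proposal D 0, Proposal E 21. Proposal E and Proposal C advance.
Runoff: Proposal E is ranked above Proposal C on 21 ballots, Proposal C above Proposal E on 29.

Proposal C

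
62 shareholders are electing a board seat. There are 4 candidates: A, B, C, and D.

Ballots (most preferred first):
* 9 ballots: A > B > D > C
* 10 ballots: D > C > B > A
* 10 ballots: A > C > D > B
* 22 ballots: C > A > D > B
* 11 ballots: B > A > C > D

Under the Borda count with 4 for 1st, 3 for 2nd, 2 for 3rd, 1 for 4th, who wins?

A

A: 9×4 + 10×1 + 10×4 + 22×3 + 11×3 = 185
B: 9×3 + 10×2 + 10×1 + 22×1 + 11×4 = 123
C: 9×1 + 10×3 + 10×3 + 22×4 + 11×2 = 179
D: 9×2 + 10×4 + 10×2 + 22×2 + 11×1 = 133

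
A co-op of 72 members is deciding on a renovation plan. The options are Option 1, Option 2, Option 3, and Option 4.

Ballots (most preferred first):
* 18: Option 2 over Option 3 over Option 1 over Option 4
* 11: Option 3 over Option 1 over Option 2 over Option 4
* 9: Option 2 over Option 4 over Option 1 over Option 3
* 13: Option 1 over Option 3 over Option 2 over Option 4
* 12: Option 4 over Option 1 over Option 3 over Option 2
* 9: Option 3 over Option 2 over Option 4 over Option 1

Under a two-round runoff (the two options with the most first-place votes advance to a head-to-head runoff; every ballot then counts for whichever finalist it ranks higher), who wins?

Option 3

Round 1 first-place votes: Option 1 13, Option 2 27, Option 3 20, Option 4 12. Option 2 and Option 3 advance.
Runoff: Option 2 is ranked above Option 3 on 27 ballots, Option 3 above Option 2 on 45.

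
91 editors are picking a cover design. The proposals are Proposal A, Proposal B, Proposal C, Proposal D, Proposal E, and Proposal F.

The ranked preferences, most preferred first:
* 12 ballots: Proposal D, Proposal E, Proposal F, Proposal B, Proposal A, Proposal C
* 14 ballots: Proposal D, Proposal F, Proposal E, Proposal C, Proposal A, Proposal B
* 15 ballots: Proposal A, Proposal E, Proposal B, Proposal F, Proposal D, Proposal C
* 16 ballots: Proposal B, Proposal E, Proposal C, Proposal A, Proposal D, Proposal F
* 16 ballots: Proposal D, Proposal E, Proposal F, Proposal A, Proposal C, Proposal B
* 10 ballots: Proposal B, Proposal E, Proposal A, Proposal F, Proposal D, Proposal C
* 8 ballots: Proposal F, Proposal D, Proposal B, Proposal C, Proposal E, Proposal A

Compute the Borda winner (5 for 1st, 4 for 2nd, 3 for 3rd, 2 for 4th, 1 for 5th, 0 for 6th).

Proposal E

Proposal A: 12×1 + 14×1 + 15×5 + 16×2 + 16×2 + 10×3 + 8×0 = 195
Proposal B: 12×2 + 14×0 + 15×3 + 16×5 + 16×0 + 10×5 + 8×3 = 223
Proposal C: 12×0 + 14×2 + 15×0 + 16×3 + 16×1 + 10×0 + 8×2 = 108
Proposal D: 12×5 + 14×5 + 15×1 + 16×1 + 16×5 + 10×1 + 8×4 = 283
Proposal E: 12×4 + 14×3 + 15×4 + 16×4 + 16×4 + 10×4 + 8×1 = 326
Proposal F: 12×3 + 14×4 + 15×2 + 16×0 + 16×3 + 10×2 + 8×5 = 230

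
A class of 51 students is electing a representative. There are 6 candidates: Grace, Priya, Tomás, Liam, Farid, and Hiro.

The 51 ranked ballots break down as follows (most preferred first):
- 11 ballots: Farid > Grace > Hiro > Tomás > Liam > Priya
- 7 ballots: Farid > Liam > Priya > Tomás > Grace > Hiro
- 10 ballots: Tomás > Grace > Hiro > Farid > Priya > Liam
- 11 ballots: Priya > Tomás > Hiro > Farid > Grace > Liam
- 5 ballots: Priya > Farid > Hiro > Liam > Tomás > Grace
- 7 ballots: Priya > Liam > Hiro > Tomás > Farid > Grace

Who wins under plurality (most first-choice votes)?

Priya

First-place votes: Grace 0, Priya 23, Tomás 10, Liam 0, Farid 18, Hiro 0.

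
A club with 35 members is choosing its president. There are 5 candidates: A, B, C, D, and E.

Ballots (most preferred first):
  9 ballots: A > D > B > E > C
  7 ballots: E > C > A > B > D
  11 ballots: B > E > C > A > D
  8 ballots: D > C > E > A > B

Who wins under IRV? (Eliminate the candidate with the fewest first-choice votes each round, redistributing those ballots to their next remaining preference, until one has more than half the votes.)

A

Round 1: A 9, B 11, C 0, D 8, E 7. C eliminated.
Round 2: A 9, B 11, D 8, E 7. E eliminated.
Round 3: A 16, B 11, D 8. D eliminated.
Round 4: A 24, B 11. A has a majority (≥18).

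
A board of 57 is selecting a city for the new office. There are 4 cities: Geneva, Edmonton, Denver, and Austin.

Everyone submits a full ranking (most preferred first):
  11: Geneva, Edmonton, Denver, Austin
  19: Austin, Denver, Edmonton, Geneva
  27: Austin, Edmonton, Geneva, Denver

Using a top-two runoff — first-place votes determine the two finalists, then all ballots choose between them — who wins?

Round 1 first-place votes: Geneva 11, Edmonton 0, Denver 0, Austin 46. Austin and Geneva advance.
Runoff: Austin is ranked above Geneva on 46 ballots, Geneva above Austin on 11.

Austin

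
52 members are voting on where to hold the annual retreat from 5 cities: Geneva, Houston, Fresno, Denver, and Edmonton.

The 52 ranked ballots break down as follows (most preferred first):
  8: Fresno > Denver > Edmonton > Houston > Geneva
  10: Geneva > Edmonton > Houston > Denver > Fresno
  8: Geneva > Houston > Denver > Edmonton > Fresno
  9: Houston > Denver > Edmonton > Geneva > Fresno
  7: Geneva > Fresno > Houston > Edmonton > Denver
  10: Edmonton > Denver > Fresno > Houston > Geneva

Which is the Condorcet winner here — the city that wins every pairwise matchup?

Edmonton vs Geneva: 27–25
Edmonton vs Houston: 28–24
Edmonton vs Fresno: 37–15
Edmonton vs Denver: 27–25
Edmonton beats every other city.

Edmonton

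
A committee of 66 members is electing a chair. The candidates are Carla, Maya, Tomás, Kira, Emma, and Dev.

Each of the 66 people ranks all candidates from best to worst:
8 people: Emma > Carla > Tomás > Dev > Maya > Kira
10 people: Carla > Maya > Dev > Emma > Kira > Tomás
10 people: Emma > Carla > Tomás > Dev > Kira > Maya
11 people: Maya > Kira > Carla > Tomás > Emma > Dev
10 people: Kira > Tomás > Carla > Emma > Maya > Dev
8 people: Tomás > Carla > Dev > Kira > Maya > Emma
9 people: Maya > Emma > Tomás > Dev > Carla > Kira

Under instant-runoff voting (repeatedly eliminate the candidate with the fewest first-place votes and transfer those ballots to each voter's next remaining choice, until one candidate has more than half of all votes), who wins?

Round 1: Carla 10, Maya 20, Tomás 8, Kira 10, Emma 18, Dev 0. Dev eliminated.
Round 2: Carla 10, Maya 20, Tomás 8, Kira 10, Emma 18. Tomás eliminated.
Round 3: Carla 18, Maya 20, Kira 10, Emma 18. Kira eliminated.
Round 4: Carla 28, Maya 20, Emma 18. Emma eliminated.
Round 5: Carla 46, Maya 20. Carla has a majority (≥34).

Carla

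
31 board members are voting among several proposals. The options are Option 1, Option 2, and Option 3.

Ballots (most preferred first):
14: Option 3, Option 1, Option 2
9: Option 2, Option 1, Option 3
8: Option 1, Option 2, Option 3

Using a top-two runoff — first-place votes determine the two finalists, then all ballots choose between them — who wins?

Round 1 first-place votes: Option 1 8, Option 2 9, Option 3 14. Option 3 and Option 2 advance.
Runoff: Option 3 is ranked above Option 2 on 14 ballots, Option 2 above Option 3 on 17.

Option 2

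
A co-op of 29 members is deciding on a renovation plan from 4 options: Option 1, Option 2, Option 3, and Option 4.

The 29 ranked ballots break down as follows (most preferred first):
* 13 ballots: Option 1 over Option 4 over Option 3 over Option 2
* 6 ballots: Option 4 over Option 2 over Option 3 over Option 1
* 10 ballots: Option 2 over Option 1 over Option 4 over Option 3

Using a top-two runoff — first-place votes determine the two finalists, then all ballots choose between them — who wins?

Option 2

Round 1 first-place votes: Option 1 13, Option 2 10, Option 3 0, Option 4 6. Option 1 and Option 2 advance.
Runoff: Option 1 is ranked above Option 2 on 13 ballots, Option 2 above Option 1 on 16.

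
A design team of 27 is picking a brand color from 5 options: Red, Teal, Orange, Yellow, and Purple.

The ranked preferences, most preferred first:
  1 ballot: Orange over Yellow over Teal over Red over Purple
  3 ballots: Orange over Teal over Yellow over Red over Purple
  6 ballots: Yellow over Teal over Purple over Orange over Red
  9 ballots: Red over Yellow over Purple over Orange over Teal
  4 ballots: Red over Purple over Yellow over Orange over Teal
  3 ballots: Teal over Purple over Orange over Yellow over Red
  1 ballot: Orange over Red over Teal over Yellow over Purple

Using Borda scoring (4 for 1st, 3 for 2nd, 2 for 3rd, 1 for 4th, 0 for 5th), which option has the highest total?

Yellow

Red: 1×1 + 3×1 + 6×0 + 9×4 + 4×4 + 3×0 + 1×3 = 59
Teal: 1×2 + 3×3 + 6×3 + 9×0 + 4×0 + 3×4 + 1×2 = 43
Orange: 1×4 + 3×4 + 6×1 + 9×1 + 4×1 + 3×2 + 1×4 = 45
Yellow: 1×3 + 3×2 + 6×4 + 9×3 + 4×2 + 3×1 + 1×1 = 72
Purple: 1×0 + 3×0 + 6×2 + 9×2 + 4×3 + 3×3 + 1×0 = 51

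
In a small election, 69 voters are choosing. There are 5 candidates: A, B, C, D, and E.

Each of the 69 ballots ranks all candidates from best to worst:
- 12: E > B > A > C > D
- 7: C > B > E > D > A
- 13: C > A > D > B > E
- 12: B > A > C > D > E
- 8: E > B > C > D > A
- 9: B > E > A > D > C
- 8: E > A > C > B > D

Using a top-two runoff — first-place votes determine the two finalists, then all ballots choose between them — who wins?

B

Round 1 first-place votes: A 0, B 21, C 20, D 0, E 28. E and B advance.
Runoff: E is ranked above B on 28 ballots, B above E on 41.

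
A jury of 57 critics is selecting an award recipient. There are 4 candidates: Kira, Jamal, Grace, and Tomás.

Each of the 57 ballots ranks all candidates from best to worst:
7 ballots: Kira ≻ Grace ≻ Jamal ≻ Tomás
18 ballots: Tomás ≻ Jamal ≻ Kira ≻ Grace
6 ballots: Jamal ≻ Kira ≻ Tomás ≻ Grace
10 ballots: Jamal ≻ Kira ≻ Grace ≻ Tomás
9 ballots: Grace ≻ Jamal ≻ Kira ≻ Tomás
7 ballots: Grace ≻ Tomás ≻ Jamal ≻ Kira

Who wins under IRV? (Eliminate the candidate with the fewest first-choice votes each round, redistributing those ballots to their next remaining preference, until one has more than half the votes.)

Grace

Round 1: Kira 7, Jamal 16, Grace 16, Tomás 18. Kira eliminated.
Round 2: Jamal 16, Grace 23, Tomás 18. Jamal eliminated.
Round 3: Grace 33, Tomás 24. Grace has a majority (≥29).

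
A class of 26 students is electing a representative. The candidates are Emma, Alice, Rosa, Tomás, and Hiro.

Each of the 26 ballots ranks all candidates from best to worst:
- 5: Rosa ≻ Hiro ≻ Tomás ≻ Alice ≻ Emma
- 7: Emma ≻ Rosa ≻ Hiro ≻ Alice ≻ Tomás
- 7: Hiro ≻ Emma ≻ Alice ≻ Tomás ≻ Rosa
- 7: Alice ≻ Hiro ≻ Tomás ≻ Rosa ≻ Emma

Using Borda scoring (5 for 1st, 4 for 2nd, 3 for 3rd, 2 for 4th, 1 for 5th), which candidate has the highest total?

Emma: 5×1 + 7×5 + 7×4 + 7×1 = 75
Alice: 5×2 + 7×2 + 7×3 + 7×5 = 80
Rosa: 5×5 + 7×4 + 7×1 + 7×2 = 74
Tomás: 5×3 + 7×1 + 7×2 + 7×3 = 57
Hiro: 5×4 + 7×3 + 7×5 + 7×4 = 104

Hiro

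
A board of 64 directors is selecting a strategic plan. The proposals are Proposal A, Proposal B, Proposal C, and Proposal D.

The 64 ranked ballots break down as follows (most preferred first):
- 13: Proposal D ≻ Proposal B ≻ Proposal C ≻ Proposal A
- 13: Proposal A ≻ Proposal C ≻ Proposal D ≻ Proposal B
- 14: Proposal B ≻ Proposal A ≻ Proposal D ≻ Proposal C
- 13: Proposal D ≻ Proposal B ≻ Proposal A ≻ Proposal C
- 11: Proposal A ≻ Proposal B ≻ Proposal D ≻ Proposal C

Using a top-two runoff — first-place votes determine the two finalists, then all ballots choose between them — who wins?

Proposal A

Round 1 first-place votes: Proposal A 24, Proposal B 14, Proposal C 0, Proposal D 26. Proposal D and Proposal A advance.
Runoff: Proposal D is ranked above Proposal A on 26 ballots, Proposal A above Proposal D on 38.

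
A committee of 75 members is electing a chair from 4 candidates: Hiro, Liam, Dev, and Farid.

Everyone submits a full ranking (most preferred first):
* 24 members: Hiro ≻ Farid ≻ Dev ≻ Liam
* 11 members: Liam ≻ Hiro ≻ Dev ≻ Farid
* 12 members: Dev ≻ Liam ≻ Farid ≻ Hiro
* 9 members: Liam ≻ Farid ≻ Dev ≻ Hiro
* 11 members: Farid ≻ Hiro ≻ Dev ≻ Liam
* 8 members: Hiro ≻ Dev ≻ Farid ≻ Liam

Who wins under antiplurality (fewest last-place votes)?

Last-place votes: Hiro 21, Liam 43, Dev 0, Farid 11.

Dev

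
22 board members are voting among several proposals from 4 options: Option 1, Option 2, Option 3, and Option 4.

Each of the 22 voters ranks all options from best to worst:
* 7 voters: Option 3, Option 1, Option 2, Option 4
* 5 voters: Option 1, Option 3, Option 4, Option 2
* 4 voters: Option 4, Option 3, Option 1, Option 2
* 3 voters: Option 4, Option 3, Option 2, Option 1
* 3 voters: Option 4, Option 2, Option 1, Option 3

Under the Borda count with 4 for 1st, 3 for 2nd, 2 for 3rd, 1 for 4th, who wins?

Option 3

Option 1: 7×3 + 5×4 + 4×2 + 3×1 + 3×2 = 58
Option 2: 7×2 + 5×1 + 4×1 + 3×2 + 3×3 = 38
Option 3: 7×4 + 5×3 + 4×3 + 3×3 + 3×1 = 67
Option 4: 7×1 + 5×2 + 4×4 + 3×4 + 3×4 = 57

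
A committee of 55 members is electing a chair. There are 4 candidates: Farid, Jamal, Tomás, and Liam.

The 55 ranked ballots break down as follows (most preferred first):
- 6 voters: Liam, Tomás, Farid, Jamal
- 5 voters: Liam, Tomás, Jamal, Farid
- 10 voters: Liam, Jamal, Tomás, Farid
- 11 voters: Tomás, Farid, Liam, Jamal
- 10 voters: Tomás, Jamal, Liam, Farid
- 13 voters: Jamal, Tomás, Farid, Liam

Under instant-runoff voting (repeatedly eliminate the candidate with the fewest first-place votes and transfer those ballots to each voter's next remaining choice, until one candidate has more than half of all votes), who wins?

Tomás

Round 1: Farid 0, Jamal 13, Tomás 21, Liam 21. Farid eliminated.
Round 2: Jamal 13, Tomás 21, Liam 21. Jamal eliminated.
Round 3: Tomás 34, Liam 21. Tomás has a majority (≥28).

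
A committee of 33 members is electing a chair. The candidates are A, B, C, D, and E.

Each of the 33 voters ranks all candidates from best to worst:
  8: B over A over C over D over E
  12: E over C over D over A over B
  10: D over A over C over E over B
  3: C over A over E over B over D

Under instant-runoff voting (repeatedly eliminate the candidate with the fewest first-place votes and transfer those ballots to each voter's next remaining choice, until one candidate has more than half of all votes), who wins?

Round 1: A 0, B 8, C 3, D 10, E 12. A eliminated.
Round 2: B 8, C 3, D 10, E 12. C eliminated.
Round 3: B 8, D 10, E 15. B eliminated.
Round 4: D 18, E 15. D has a majority (≥17).

D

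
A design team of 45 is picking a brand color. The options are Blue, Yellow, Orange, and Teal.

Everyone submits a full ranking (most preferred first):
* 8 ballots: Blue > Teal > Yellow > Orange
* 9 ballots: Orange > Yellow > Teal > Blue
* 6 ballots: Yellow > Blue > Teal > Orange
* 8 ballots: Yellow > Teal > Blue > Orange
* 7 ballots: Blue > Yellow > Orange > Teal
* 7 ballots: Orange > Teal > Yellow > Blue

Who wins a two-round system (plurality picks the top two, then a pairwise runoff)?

Round 1 first-place votes: Blue 15, Yellow 14, Orange 16, Teal 0. Orange and Blue advance.
Runoff: Orange is ranked above Blue on 16 ballots, Blue above Orange on 29.

Blue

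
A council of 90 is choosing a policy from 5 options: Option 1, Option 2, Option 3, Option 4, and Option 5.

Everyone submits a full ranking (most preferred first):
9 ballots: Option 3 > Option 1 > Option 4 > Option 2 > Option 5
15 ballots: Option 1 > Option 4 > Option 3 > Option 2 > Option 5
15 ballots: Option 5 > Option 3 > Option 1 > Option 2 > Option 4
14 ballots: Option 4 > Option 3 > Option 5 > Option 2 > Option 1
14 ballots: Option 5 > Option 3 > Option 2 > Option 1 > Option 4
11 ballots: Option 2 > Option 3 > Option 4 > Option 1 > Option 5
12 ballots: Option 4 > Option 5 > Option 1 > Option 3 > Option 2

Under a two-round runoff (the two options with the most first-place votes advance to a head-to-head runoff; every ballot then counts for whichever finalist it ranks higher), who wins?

Round 1 first-place votes: Option 1 15, Option 2 11, Option 3 9, Option 4 26, Option 5 29. Option 5 and Option 4 advance.
Runoff: Option 5 is ranked above Option 4 on 29 ballots, Option 4 above Option 5 on 61.

Option 4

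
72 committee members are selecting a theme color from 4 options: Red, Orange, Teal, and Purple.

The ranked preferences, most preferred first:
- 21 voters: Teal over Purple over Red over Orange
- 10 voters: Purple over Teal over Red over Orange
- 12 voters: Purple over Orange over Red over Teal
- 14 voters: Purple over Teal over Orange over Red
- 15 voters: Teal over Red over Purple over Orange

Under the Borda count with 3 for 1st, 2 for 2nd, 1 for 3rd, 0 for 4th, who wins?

Red: 21×1 + 10×1 + 12×1 + 14×0 + 15×2 = 73
Orange: 21×0 + 10×0 + 12×2 + 14×1 + 15×0 = 38
Teal: 21×3 + 10×2 + 12×0 + 14×2 + 15×3 = 156
Purple: 21×2 + 10×3 + 12×3 + 14×3 + 15×1 = 165

Purple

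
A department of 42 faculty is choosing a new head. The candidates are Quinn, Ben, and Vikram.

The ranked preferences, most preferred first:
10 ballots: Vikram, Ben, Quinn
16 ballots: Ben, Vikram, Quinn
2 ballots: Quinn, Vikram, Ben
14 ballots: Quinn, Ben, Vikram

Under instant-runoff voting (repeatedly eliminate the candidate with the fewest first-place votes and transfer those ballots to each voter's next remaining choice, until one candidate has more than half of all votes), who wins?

Round 1: Quinn 16, Ben 16, Vikram 10. Vikram eliminated.
Round 2: Quinn 16, Ben 26. Ben has a majority (≥22).

Ben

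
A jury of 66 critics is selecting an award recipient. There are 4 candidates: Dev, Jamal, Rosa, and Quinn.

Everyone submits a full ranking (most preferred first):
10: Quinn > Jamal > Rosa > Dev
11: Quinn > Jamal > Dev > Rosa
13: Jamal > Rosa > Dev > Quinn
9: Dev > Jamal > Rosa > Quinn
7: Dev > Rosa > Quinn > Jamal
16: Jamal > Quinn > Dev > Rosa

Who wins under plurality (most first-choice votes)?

Jamal

First-place votes: Dev 16, Jamal 29, Rosa 0, Quinn 21.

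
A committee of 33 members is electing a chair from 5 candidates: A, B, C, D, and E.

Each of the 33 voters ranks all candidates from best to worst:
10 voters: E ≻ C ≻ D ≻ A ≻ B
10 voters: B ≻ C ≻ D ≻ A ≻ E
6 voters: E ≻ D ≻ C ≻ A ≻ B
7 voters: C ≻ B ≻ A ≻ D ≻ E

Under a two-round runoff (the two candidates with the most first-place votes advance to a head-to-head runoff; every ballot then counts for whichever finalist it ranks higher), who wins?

Round 1 first-place votes: A 0, B 10, C 7, D 0, E 16. E and B advance.
Runoff: E is ranked above B on 16 ballots, B above E on 17.

B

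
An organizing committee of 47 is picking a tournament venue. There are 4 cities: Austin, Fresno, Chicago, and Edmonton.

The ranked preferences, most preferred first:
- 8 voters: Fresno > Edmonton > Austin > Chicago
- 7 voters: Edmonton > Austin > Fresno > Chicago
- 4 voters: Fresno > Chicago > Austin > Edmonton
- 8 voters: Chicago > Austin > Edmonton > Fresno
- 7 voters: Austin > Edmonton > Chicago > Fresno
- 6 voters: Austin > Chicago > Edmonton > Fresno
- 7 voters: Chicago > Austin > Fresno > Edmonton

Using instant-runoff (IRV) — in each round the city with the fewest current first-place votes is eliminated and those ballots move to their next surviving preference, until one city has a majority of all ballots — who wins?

Round 1: Austin 13, Fresno 12, Chicago 15, Edmonton 7. Edmonton eliminated.
Round 2: Austin 20, Fresno 12, Chicago 15. Fresno eliminated.
Round 3: Austin 28, Chicago 19. Austin has a majority (≥24).

Austin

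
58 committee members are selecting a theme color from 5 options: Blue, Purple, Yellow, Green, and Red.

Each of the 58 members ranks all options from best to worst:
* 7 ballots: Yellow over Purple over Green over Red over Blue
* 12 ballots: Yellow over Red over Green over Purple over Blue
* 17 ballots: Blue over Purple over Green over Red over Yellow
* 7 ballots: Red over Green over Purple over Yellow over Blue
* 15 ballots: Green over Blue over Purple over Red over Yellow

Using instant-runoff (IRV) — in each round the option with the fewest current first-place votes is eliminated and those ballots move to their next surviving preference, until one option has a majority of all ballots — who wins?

Green

Round 1: Blue 17, Purple 0, Yellow 19, Green 15, Red 7. Purple eliminated.
Round 2: Blue 17, Yellow 19, Green 15, Red 7. Red eliminated.
Round 3: Blue 17, Yellow 19, Green 22. Blue eliminated.
Round 4: Yellow 19, Green 39. Green has a majority (≥30).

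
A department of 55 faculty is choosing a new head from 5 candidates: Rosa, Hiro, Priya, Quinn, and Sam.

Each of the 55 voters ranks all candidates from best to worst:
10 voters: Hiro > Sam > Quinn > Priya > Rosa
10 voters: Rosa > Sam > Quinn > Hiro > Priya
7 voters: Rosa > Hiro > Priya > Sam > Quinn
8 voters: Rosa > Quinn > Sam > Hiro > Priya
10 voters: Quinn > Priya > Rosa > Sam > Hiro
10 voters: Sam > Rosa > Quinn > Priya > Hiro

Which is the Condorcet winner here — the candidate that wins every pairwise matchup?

Rosa

Rosa vs Hiro: 45–10
Rosa vs Priya: 35–20
Rosa vs Quinn: 35–20
Rosa vs Sam: 35–20
Rosa beats every other candidate.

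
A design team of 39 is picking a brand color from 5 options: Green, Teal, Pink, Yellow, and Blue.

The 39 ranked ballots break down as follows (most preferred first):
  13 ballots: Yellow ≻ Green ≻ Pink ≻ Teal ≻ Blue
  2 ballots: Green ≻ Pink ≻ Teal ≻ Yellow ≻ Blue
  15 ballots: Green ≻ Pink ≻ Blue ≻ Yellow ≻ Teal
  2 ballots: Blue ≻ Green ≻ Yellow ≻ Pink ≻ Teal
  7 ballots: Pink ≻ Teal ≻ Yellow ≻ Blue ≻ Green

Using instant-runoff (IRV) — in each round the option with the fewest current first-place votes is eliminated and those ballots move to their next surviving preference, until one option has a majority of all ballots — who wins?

Round 1: Green 17, Teal 0, Pink 7, Yellow 13, Blue 2. Teal eliminated.
Round 2: Green 17, Pink 7, Yellow 13, Blue 2. Blue eliminated.
Round 3: Green 19, Pink 7, Yellow 13. Pink eliminated.
Round 4: Green 19, Yellow 20. Yellow has a majority (≥20).

Yellow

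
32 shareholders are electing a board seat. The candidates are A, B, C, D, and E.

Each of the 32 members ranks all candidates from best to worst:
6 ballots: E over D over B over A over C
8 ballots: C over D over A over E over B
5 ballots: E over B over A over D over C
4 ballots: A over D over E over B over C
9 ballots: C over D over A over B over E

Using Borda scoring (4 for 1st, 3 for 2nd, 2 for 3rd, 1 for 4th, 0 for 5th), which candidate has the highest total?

D

A: 6×1 + 8×2 + 5×2 + 4×4 + 9×2 = 66
B: 6×2 + 8×0 + 5×3 + 4×1 + 9×1 = 40
C: 6×0 + 8×4 + 5×0 + 4×0 + 9×4 = 68
D: 6×3 + 8×3 + 5×1 + 4×3 + 9×3 = 86
E: 6×4 + 8×1 + 5×4 + 4×2 + 9×0 = 60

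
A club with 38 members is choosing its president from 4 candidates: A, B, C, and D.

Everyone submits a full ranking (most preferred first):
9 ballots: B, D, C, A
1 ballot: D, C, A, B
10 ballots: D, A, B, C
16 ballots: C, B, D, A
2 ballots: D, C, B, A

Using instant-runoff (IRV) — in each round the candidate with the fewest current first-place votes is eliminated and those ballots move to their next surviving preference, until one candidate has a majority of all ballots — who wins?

D

Round 1: A 0, B 9, C 16, D 13. A eliminated.
Round 2: B 9, C 16, D 13. B eliminated.
Round 3: C 16, D 22. D has a majority (≥20).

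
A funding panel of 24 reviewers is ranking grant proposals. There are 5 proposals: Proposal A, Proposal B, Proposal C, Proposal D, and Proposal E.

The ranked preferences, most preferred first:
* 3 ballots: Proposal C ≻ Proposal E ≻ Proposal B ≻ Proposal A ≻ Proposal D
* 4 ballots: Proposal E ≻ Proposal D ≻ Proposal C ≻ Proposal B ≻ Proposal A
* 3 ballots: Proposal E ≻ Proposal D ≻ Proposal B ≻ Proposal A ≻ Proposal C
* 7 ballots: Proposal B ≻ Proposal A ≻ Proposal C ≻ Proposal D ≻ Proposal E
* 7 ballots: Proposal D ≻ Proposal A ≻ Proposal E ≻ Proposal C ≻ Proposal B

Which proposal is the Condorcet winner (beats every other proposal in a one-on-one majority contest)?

Proposal D vs Proposal A: 14–10
Proposal D vs Proposal B: 14–10
Proposal D vs Proposal C: 14–10
Proposal D vs Proposal E: 14–10
Proposal D beats every other proposal.

Proposal D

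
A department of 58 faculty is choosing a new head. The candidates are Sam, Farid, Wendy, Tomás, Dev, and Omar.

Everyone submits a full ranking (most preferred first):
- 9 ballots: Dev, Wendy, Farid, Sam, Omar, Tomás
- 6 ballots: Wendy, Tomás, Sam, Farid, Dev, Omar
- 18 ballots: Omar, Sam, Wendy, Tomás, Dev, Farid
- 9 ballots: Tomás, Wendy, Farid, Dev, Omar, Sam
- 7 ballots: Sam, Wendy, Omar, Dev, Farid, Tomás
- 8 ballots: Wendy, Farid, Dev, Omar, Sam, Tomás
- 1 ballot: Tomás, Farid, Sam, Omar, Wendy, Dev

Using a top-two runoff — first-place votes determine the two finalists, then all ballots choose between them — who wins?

Round 1 first-place votes: Sam 7, Farid 0, Wendy 14, Tomás 10, Dev 9, Omar 18. Omar and Wendy advance.
Runoff: Omar is ranked above Wendy on 19 ballots, Wendy above Omar on 39.

Wendy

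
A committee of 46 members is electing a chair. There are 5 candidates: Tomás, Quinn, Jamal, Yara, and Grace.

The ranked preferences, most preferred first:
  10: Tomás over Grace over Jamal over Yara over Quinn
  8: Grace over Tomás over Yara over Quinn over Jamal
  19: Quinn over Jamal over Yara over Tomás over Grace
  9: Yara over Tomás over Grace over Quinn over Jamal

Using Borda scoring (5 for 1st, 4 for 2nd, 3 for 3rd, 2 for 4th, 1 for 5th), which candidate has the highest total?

Tomás: 10×5 + 8×4 + 19×2 + 9×4 = 156
Quinn: 10×1 + 8×2 + 19×5 + 9×2 = 139
Jamal: 10×3 + 8×1 + 19×4 + 9×1 = 123
Yara: 10×2 + 8×3 + 19×3 + 9×5 = 146
Grace: 10×4 + 8×5 + 19×1 + 9×3 = 126

Tomás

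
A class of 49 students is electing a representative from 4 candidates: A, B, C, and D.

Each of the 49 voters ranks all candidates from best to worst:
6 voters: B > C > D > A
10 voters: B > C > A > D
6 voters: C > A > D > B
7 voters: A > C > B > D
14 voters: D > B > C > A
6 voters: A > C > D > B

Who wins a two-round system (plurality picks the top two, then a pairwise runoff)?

Round 1 first-place votes: A 13, B 16, C 6, D 14. B and D advance.
Runoff: B is ranked above D on 23 ballots, D above B on 26.

D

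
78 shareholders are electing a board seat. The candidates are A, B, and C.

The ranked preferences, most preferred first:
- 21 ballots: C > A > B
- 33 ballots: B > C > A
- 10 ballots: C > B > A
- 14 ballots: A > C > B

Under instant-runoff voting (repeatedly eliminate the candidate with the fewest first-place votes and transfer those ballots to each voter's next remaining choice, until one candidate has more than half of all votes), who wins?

Round 1: A 14, B 33, C 31. A eliminated.
Round 2: B 33, C 45. C has a majority (≥40).

C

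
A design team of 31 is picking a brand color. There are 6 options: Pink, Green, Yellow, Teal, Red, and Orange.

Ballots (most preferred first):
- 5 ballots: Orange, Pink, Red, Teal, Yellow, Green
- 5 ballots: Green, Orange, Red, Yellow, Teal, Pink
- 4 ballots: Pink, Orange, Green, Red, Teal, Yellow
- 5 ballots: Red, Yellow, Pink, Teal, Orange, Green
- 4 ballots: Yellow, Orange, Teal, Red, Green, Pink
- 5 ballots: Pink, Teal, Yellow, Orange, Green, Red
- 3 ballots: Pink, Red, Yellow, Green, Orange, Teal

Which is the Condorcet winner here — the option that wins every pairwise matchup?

Pink

Pink vs Green: 22–9
Pink vs Yellow: 17–14
Pink vs Teal: 22–9
Pink vs Red: 17–14
Pink vs Orange: 17–14
Pink beats every other option.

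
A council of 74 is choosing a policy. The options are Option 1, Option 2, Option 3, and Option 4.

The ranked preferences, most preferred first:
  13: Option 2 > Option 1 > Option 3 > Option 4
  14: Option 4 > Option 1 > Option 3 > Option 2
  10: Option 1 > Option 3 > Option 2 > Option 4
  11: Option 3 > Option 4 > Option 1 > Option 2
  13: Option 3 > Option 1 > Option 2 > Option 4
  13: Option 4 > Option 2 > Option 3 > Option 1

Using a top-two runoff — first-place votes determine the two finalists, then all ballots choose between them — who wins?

Option 3

Round 1 first-place votes: Option 1 10, Option 2 13, Option 3 24, Option 4 27. Option 4 and Option 3 advance.
Runoff: Option 4 is ranked above Option 3 on 27 ballots, Option 3 above Option 4 on 47.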